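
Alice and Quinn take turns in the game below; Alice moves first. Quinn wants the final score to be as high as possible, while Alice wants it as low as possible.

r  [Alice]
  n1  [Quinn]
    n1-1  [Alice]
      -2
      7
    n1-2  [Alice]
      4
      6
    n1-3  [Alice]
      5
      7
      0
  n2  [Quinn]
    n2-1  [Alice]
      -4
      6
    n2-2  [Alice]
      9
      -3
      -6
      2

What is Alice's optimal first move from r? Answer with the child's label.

n2

n1-1 (Alice): min(-2, 7) = -2
n1-2 (Alice): min(4, 6) = 4
n1-3 (Alice): min(5, 7, 0) = 0
n1 (Quinn): max(-2, 4, 0) = 4
n2-1 (Alice): min(-4, 6) = -4
n2-2 (Alice): min(9, -3, -6, 2) = -6
n2 (Quinn): max(-4, -6) = -4
r (Alice): min(4, -4) = -4
Alice at r wants the lowest of {n1=4, n2=-4}, so chooses n2.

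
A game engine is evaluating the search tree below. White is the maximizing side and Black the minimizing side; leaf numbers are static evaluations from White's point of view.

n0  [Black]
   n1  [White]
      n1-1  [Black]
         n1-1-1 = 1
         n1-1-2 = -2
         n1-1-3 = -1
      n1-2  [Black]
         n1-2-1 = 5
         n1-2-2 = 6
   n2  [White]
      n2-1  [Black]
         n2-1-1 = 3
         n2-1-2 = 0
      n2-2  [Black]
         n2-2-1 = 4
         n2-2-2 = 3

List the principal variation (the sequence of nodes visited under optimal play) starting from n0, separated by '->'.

n0 -> n2 -> n2-2 -> n2-2-2

n1-1 (Black): min(1, -2, -1) = -2
n1-2 (Black): min(5, 6) = 5
n1 (White): max(-2, 5) = 5
n2-1 (Black): min(3, 0) = 0
n2-2 (Black): min(4, 3) = 3
n2 (White): max(0, 3) = 3
n0 (Black): min(5, 3) = 3
At n0, Black picks n2 (lowest: 3).
At n2, White picks n2-2 (highest: 3).
At n2-2, Black picks n2-2-2 (lowest: 3).
Terminal value 3.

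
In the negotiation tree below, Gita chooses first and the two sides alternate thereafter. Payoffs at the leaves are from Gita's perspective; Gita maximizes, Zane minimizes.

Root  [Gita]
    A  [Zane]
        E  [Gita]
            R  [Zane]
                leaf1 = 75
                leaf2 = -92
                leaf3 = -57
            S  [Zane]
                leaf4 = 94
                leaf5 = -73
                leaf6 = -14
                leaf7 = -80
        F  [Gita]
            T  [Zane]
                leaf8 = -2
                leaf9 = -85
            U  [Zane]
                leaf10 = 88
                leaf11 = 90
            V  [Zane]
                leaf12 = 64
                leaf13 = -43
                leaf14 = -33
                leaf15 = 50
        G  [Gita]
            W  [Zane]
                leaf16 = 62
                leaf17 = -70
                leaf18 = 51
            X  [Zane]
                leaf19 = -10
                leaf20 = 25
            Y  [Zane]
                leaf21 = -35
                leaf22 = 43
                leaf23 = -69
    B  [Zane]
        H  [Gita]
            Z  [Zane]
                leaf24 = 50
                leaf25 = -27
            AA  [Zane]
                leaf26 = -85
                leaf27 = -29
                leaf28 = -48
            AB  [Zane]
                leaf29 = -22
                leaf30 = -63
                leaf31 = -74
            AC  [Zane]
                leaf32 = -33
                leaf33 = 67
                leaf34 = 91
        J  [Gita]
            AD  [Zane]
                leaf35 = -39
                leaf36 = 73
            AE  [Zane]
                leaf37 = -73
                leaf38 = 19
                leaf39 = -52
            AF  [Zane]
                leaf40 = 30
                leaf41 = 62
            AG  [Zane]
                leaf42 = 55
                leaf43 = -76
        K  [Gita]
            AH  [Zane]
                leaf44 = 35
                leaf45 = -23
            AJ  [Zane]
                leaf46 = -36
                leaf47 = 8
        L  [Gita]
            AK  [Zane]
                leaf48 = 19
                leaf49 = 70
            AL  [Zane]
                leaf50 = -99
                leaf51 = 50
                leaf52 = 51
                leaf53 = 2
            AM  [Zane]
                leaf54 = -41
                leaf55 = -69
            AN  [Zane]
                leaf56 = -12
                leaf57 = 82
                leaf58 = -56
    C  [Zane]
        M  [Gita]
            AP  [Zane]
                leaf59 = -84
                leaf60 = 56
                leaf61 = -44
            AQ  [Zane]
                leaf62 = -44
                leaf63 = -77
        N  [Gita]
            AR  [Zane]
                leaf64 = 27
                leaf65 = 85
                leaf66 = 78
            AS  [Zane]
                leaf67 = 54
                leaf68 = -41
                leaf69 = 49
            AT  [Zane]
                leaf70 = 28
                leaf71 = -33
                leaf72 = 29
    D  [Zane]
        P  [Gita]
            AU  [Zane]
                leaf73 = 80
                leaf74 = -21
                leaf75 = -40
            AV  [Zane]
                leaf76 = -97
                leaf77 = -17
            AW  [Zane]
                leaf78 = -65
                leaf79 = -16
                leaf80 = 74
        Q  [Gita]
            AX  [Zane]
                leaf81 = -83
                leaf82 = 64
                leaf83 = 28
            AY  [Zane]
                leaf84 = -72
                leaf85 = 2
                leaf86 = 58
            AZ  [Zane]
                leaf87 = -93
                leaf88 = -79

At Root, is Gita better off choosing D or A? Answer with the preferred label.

D

AU (Zane): min(80, -21, -40) = -40
AV (Zane): min(-97, -17) = -97
AW (Zane): min(-65, -16, 74) = -65
P (Gita): max(-40, -97, -65) = -40
AX (Zane): min(-83, 64, 28) = -83
AY (Zane): min(-72, 2, 58) = -72
AZ (Zane): min(-93, -79) = -93
Q (Gita): max(-83, -72, -93) = -72
D (Zane): min(-40, -72) = -72
R (Zane): min(75, -92, -57) = -92
S (Zane): min(94, -73, -14, -80) = -80
E (Gita): max(-92, -80) = -80
T (Zane): min(-2, -85) = -85
U (Zane): min(88, 90) = 88
V (Zane): min(64, -43, -33, 50) = -43
F (Gita): max(-85, 88, -43) = 88
W (Zane): min(62, -70, 51) = -70
X (Zane): min(-10, 25) = -10
Y (Zane): min(-35, 43, -69) = -69
G (Gita): max(-70, -10, -69) = -10
A (Zane): min(-80, 88, -10) = -80
Gita prefers the higher value; D=-72, A=-80. D is better since -72 > -80.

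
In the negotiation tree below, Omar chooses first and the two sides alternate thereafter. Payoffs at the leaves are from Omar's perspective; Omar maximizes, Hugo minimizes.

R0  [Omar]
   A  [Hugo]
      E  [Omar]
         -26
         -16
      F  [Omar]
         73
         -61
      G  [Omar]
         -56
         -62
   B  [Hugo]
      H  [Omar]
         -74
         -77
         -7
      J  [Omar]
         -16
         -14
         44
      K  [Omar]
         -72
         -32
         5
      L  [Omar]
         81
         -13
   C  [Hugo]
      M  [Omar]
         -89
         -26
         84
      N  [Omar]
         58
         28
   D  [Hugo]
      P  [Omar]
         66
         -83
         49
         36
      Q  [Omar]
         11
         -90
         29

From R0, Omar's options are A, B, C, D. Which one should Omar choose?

C

E (Omar): max(-26, -16) = -16
F (Omar): max(73, -61) = 73
G (Omar): max(-56, -62) = -56
A (Hugo): min(-16, 73, -56) = -56
H (Omar): max(-74, -77, -7) = -7
J (Omar): max(-16, -14, 44) = 44
K (Omar): max(-72, -32, 5) = 5
L (Omar): max(81, -13) = 81
B (Hugo): min(-7, 44, 5, 81) = -7
M (Omar): max(-89, -26, 84) = 84
N (Omar): max(58, 28) = 58
C (Hugo): min(84, 58) = 58
P (Omar): max(66, -83, 49, 36) = 66
Q (Omar): max(11, -90, 29) = 29
D (Hugo): min(66, 29) = 29
R0 (Omar): max(-56, -7, 58, 29) = 58
Omar at R0 wants the highest of {A=-56, B=-7, C=58, D=29}, so chooses C.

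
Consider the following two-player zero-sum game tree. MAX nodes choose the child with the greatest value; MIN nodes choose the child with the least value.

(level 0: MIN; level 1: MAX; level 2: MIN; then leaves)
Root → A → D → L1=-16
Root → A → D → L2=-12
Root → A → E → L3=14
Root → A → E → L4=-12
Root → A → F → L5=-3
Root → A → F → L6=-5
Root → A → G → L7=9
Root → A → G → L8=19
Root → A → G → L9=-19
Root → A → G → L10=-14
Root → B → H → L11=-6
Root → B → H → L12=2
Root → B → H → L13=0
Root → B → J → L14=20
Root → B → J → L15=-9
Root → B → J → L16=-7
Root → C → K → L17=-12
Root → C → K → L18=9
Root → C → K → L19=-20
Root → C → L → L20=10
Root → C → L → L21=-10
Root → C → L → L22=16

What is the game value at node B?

-6

H (MIN): min(-6, 2, 0) = -6
J (MIN): min(20, -9, -7) = -9
B (MAX): max(-6, -9) = -6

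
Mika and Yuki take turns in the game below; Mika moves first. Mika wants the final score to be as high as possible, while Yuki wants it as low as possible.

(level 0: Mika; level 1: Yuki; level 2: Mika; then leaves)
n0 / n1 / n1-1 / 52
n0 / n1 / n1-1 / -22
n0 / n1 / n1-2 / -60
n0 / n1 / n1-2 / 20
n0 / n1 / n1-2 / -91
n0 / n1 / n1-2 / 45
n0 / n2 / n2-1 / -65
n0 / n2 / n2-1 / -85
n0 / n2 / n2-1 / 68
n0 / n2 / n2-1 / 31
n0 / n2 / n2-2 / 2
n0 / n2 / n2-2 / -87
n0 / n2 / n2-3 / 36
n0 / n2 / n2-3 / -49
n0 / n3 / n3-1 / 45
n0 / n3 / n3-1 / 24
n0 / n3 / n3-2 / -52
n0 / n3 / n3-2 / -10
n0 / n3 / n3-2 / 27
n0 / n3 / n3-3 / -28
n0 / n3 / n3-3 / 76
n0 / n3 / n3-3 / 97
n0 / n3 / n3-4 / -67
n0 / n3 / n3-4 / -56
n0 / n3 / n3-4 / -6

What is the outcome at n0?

n1-1 (Mika): max(52, -22) = 52
n1-2 (Mika): max(-60, 20, -91, 45) = 45
n1 (Yuki): min(52, 45) = 45
n2-1 (Mika): max(-65, -85, 68, 31) = 68
n2-2 (Mika): max(2, -87) = 2
n2-3 (Mika): max(36, -49) = 36
n2 (Yuki): min(68, 2, 36) = 2
n3-1 (Mika): max(45, 24) = 45
n3-2 (Mika): max(-52, -10, 27) = 27
n3-3 (Mika): max(-28, 76, 97) = 97
n3-4 (Mika): max(-67, -56, -6) = -6
n3 (Yuki): min(45, 27, 97, -6) = -6
n0 (Mika): max(45, 2, -6) = 45

45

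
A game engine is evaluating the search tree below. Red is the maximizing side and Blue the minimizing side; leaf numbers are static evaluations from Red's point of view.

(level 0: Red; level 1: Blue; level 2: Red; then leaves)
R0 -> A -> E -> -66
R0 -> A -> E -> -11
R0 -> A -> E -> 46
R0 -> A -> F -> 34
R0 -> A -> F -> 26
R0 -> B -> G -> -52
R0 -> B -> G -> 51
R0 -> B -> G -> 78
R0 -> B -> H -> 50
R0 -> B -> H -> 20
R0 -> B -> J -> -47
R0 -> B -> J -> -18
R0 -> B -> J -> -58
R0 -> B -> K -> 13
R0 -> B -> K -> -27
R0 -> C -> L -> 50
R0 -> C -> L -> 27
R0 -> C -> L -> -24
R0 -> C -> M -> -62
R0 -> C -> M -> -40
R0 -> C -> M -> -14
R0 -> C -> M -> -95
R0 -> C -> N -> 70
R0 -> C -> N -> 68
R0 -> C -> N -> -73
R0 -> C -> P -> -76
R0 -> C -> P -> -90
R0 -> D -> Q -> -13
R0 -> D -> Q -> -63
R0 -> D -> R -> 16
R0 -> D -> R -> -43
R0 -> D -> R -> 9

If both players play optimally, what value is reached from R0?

34

E (Red): max(-66, -11, 46) = 46
F (Red): max(34, 26) = 34
A (Blue): min(46, 34) = 34
G (Red): max(-52, 51, 78) = 78
H (Red): max(50, 20) = 50
J (Red): max(-47, -18, -58) = -18
K (Red): max(13, -27) = 13
B (Blue): min(78, 50, -18, 13) = -18
L (Red): max(50, 27, -24) = 50
M (Red): max(-62, -40, -14, -95) = -14
N (Red): max(70, 68, -73) = 70
P (Red): max(-76, -90) = -76
C (Blue): min(50, -14, 70, -76) = -76
Q (Red): max(-13, -63) = -13
R (Red): max(16, -43, 9) = 16
D (Blue): min(-13, 16) = -13
R0 (Red): max(34, -18, -76, -13) = 34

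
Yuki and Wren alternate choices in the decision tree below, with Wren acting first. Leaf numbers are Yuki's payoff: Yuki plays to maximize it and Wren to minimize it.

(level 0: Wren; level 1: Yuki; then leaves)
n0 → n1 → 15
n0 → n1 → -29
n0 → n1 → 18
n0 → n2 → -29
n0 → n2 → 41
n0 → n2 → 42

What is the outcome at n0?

n1 (Yuki): max(15, -29, 18) = 18
n2 (Yuki): max(-29, 41, 42) = 42
n0 (Wren): min(18, 42) = 18

18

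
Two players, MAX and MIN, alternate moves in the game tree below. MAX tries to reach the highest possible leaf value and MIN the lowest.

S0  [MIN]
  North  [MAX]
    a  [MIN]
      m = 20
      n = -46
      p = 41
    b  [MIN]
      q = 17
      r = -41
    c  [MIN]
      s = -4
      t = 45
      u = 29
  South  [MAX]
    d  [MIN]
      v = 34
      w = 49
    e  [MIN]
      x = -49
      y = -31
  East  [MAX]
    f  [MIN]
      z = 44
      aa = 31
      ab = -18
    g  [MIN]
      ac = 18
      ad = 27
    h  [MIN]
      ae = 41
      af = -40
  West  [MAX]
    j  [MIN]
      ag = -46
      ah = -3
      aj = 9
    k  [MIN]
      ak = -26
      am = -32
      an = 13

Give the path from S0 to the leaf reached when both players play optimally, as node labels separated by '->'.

a (MIN): min(20, -46, 41) = -46
b (MIN): min(17, -41) = -41
c (MIN): min(-4, 45, 29) = -4
North (MAX): max(-46, -41, -4) = -4
d (MIN): min(34, 49) = 34
e (MIN): min(-49, -31) = -49
South (MAX): max(34, -49) = 34
f (MIN): min(44, 31, -18) = -18
g (MIN): min(18, 27) = 18
h (MIN): min(41, -40) = -40
East (MAX): max(-18, 18, -40) = 18
j (MIN): min(-46, -3, 9) = -46
k (MIN): min(-26, -32, 13) = -32
West (MAX): max(-46, -32) = -32
S0 (MIN): min(-4, 34, 18, -32) = -32
At S0, MIN picks West (lowest: -32).
At West, MAX picks k (highest: -32).
At k, MIN picks am (lowest: -32).
Terminal value -32.

S0 -> West -> k -> am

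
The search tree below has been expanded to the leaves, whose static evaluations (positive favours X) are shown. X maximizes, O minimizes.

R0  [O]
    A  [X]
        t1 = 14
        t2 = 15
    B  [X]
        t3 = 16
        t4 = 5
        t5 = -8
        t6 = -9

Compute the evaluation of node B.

B (X): max(16, 5, -8, -9) = 16

16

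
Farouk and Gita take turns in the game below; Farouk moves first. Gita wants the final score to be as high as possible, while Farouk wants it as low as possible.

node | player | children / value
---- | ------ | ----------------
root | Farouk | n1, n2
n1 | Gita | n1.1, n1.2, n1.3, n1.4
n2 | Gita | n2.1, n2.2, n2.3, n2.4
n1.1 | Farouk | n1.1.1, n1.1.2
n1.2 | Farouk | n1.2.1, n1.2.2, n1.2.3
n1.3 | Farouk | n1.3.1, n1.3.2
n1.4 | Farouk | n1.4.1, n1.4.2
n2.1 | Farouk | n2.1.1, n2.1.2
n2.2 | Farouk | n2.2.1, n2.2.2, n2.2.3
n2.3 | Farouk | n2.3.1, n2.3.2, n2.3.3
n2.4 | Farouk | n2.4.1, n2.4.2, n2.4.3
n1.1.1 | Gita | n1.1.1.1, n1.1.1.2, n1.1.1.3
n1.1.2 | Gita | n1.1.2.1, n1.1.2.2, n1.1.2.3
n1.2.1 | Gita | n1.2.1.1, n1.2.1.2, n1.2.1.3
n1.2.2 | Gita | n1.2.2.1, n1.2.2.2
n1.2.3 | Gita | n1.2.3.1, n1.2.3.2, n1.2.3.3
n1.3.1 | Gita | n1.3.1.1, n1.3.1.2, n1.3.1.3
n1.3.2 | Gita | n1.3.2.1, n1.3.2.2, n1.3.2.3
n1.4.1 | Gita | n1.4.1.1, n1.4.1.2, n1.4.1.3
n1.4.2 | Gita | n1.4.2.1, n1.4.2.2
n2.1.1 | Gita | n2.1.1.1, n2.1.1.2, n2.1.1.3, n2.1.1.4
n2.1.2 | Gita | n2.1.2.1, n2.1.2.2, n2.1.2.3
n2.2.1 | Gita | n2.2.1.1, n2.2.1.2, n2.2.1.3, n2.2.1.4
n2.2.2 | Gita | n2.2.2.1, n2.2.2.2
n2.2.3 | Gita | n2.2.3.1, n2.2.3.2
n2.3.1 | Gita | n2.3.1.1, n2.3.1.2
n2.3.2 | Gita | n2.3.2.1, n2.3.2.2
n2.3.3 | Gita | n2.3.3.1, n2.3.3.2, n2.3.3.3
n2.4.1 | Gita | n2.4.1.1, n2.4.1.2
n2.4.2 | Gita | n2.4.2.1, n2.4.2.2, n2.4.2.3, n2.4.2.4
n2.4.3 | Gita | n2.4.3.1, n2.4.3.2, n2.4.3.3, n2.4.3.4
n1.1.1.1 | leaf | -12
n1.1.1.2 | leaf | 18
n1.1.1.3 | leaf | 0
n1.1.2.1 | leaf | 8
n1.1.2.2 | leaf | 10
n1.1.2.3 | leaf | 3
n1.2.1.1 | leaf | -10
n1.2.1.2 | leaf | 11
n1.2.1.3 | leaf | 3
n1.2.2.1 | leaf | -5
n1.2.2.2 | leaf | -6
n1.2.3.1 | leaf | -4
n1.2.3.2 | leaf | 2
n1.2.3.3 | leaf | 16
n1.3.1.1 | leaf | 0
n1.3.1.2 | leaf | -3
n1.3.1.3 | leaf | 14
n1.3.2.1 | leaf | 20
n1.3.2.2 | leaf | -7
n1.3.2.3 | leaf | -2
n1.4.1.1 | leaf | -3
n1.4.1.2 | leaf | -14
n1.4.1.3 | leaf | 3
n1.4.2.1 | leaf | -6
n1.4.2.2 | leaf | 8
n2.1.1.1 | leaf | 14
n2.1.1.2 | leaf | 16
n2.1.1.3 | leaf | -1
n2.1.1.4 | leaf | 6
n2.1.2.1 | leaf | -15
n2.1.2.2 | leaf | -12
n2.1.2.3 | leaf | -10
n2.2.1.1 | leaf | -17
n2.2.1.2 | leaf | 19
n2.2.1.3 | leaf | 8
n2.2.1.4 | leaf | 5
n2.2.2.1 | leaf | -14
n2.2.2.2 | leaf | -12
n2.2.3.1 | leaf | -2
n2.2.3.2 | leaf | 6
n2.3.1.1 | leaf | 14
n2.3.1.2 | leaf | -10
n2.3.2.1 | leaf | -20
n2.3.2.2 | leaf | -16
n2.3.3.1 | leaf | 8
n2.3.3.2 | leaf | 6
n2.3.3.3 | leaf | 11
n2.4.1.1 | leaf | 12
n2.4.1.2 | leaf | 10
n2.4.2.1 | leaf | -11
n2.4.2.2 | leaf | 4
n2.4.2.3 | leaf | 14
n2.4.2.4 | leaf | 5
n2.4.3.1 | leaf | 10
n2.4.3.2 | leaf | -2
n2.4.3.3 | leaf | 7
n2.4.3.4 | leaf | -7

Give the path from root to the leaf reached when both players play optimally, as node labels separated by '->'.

n1.1.1 (Gita): max(-12, 18, 0) = 18
n1.1.2 (Gita): max(8, 10, 3) = 10
n1.1 (Farouk): min(18, 10) = 10
n1.2.1 (Gita): max(-10, 11, 3) = 11
n1.2.2 (Gita): max(-5, -6) = -5
n1.2.3 (Gita): max(-4, 2, 16) = 16
n1.2 (Farouk): min(11, -5, 16) = -5
n1.3.1 (Gita): max(0, -3, 14) = 14
n1.3.2 (Gita): max(20, -7, -2) = 20
n1.3 (Farouk): min(14, 20) = 14
n1.4.1 (Gita): max(-3, -14, 3) = 3
n1.4.2 (Gita): max(-6, 8) = 8
n1.4 (Farouk): min(3, 8) = 3
n1 (Gita): max(10, -5, 14, 3) = 14
n2.1.1 (Gita): max(14, 16, -1, 6) = 16
n2.1.2 (Gita): max(-15, -12, -10) = -10
n2.1 (Farouk): min(16, -10) = -10
n2.2.1 (Gita): max(-17, 19, 8, 5) = 19
n2.2.2 (Gita): max(-14, -12) = -12
n2.2.3 (Gita): max(-2, 6) = 6
n2.2 (Farouk): min(19, -12, 6) = -12
n2.3.1 (Gita): max(14, -10) = 14
n2.3.2 (Gita): max(-20, -16) = -16
n2.3.3 (Gita): max(8, 6, 11) = 11
n2.3 (Farouk): min(14, -16, 11) = -16
n2.4.1 (Gita): max(12, 10) = 12
n2.4.2 (Gita): max(-11, 4, 14, 5) = 14
n2.4.3 (Gita): max(10, -2, 7, -7) = 10
n2.4 (Farouk): min(12, 14, 10) = 10
n2 (Gita): max(-10, -12, -16, 10) = 10
root (Farouk): min(14, 10) = 10
At root, Farouk picks n2 (lowest: 10).
At n2, Gita picks n2.4 (highest: 10).
At n2.4, Farouk picks n2.4.3 (lowest: 10).
At n2.4.3, Gita picks n2.4.3.1 (highest: 10).
Terminal value 10.

root -> n2 -> n2.4 -> n2.4.3 -> n2.4.3.1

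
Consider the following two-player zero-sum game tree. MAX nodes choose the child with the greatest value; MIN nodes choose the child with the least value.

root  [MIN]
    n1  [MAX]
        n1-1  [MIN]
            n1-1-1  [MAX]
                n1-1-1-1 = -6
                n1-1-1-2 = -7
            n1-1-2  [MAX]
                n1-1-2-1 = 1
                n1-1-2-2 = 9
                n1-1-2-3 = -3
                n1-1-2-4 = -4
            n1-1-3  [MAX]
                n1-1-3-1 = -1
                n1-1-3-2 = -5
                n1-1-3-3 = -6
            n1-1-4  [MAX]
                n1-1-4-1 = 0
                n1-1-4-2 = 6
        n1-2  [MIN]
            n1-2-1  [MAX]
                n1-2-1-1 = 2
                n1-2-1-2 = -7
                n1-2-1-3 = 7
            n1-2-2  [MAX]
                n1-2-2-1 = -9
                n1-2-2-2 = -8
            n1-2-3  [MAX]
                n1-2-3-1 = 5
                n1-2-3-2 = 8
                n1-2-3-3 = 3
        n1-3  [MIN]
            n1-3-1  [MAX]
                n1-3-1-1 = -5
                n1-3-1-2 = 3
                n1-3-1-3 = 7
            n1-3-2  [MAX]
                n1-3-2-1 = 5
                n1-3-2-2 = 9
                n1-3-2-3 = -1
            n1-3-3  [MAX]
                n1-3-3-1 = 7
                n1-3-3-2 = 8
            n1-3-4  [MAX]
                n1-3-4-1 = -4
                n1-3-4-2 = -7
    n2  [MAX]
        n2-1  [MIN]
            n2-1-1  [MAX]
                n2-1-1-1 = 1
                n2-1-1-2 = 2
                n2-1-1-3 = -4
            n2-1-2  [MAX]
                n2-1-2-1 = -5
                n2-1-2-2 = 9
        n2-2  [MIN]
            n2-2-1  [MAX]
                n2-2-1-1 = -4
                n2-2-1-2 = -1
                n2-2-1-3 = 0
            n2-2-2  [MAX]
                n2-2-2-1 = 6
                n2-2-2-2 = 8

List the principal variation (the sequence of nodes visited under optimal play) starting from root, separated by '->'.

n1-1-1 (MAX): max(-6, -7) = -6
n1-1-2 (MAX): max(1, 9, -3, -4) = 9
n1-1-3 (MAX): max(-1, -5, -6) = -1
n1-1-4 (MAX): max(0, 6) = 6
n1-1 (MIN): min(-6, 9, -1, 6) = -6
n1-2-1 (MAX): max(2, -7, 7) = 7
n1-2-2 (MAX): max(-9, -8) = -8
n1-2-3 (MAX): max(5, 8, 3) = 8
n1-2 (MIN): min(7, -8, 8) = -8
n1-3-1 (MAX): max(-5, 3, 7) = 7
n1-3-2 (MAX): max(5, 9, -1) = 9
n1-3-3 (MAX): max(7, 8) = 8
n1-3-4 (MAX): max(-4, -7) = -4
n1-3 (MIN): min(7, 9, 8, -4) = -4
n1 (MAX): max(-6, -8, -4) = -4
n2-1-1 (MAX): max(1, 2, -4) = 2
n2-1-2 (MAX): max(-5, 9) = 9
n2-1 (MIN): min(2, 9) = 2
n2-2-1 (MAX): max(-4, -1, 0) = 0
n2-2-2 (MAX): max(6, 8) = 8
n2-2 (MIN): min(0, 8) = 0
n2 (MAX): max(2, 0) = 2
root (MIN): min(-4, 2) = -4
At root, MIN picks n1 (lowest: -4).
At n1, MAX picks n1-3 (highest: -4).
At n1-3, MIN picks n1-3-4 (lowest: -4).
At n1-3-4, MAX picks n1-3-4-1 (highest: -4).
Terminal value -4.

root -> n1 -> n1-3 -> n1-3-4 -> n1-3-4-1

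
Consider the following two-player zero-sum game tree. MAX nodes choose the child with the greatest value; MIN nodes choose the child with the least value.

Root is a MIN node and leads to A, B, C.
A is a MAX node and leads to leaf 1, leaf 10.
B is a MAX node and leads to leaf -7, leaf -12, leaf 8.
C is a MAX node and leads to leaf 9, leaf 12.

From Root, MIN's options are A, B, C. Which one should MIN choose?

A (MAX): max(1, 10) = 10
B (MAX): max(-7, -12, 8) = 8
C (MAX): max(9, 12) = 12
Root (MIN): min(10, 8, 12) = 8
MIN at Root wants the lowest of {A=10, B=8, C=12}, so chooses B.

B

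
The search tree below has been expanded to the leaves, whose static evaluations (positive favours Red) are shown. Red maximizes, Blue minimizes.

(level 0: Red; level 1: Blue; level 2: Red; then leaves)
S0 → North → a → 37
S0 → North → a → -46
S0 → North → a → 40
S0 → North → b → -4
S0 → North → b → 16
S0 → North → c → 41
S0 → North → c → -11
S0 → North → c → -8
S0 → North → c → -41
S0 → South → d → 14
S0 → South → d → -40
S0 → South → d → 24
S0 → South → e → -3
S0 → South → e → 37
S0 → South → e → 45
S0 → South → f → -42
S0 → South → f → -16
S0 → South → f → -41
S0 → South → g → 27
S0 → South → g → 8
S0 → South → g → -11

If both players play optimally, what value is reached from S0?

16

a (Red): max(37, -46, 40) = 40
b (Red): max(-4, 16) = 16
c (Red): max(41, -11, -8, -41) = 41
North (Blue): min(40, 16, 41) = 16
d (Red): max(14, -40, 24) = 24
e (Red): max(-3, 37, 45) = 45
f (Red): max(-42, -16, -41) = -16
g (Red): max(27, 8, -11) = 27
South (Blue): min(24, 45, -16, 27) = -16
S0 (Red): max(16, -16) = 16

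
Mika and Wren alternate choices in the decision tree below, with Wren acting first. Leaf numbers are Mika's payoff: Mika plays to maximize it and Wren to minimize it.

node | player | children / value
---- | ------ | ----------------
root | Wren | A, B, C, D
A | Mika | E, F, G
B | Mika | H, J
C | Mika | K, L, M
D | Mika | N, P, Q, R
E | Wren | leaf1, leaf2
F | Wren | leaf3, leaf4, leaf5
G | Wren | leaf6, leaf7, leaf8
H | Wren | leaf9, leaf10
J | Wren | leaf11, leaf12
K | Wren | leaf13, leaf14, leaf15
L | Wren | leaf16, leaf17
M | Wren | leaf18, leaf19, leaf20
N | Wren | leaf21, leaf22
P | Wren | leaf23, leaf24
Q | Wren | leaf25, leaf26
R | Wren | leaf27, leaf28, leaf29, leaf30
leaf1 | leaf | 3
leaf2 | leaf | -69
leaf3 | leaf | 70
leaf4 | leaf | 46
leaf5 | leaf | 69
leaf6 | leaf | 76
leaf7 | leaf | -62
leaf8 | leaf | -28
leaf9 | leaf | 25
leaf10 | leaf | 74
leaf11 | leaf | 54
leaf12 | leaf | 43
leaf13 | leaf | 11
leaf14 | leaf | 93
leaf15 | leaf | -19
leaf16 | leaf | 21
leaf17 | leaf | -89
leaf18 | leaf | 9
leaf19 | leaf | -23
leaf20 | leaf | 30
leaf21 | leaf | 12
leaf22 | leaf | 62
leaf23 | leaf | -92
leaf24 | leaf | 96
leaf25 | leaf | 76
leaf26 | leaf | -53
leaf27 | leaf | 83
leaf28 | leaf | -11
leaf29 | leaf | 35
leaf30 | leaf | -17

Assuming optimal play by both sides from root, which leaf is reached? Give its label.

E (Wren): min(3, -69) = -69
F (Wren): min(70, 46, 69) = 46
G (Wren): min(76, -62, -28) = -62
A (Mika): max(-69, 46, -62) = 46
H (Wren): min(25, 74) = 25
J (Wren): min(54, 43) = 43
B (Mika): max(25, 43) = 43
K (Wren): min(11, 93, -19) = -19
L (Wren): min(21, -89) = -89
M (Wren): min(9, -23, 30) = -23
C (Mika): max(-19, -89, -23) = -19
N (Wren): min(12, 62) = 12
P (Wren): min(-92, 96) = -92
Q (Wren): min(76, -53) = -53
R (Wren): min(83, -11, 35, -17) = -17
D (Mika): max(12, -92, -53, -17) = 12
root (Wren): min(46, 43, -19, 12) = -19
At root, Wren picks C (lowest: -19).
At C, Mika picks K (highest: -19).
At K, Wren picks leaf15 (lowest: -19).
Terminal value -19.

leaf15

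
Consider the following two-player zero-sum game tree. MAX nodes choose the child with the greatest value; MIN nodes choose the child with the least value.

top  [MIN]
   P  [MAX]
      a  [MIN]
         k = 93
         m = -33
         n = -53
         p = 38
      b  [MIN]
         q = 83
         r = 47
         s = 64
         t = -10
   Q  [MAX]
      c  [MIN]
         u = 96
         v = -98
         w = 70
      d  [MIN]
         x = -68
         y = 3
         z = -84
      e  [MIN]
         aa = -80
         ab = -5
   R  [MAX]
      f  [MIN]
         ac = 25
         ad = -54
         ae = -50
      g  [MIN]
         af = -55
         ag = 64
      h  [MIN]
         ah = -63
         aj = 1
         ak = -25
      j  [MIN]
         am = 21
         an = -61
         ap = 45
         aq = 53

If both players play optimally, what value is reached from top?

a (MIN): min(93, -33, -53, 38) = -53
b (MIN): min(83, 47, 64, -10) = -10
P (MAX): max(-53, -10) = -10
c (MIN): min(96, -98, 70) = -98
d (MIN): min(-68, 3, -84) = -84
e (MIN): min(-80, -5) = -80
Q (MAX): max(-98, -84, -80) = -80
f (MIN): min(25, -54, -50) = -54
g (MIN): min(-55, 64) = -55
h (MIN): min(-63, 1, -25) = -63
j (MIN): min(21, -61, 45, 53) = -61
R (MAX): max(-54, -55, -63, -61) = -54
top (MIN): min(-10, -80, -54) = -80

-80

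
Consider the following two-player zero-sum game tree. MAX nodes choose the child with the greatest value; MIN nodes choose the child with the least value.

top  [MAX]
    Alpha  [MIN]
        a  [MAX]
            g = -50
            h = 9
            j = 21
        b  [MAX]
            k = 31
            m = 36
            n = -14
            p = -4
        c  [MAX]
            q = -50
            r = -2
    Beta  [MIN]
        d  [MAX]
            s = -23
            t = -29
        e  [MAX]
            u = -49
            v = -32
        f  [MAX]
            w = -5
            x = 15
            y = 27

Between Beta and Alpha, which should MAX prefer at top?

d (MAX): max(-23, -29) = -23
e (MAX): max(-49, -32) = -32
f (MAX): max(-5, 15, 27) = 27
Beta (MIN): min(-23, -32, 27) = -32
a (MAX): max(-50, 9, 21) = 21
b (MAX): max(31, 36, -14, -4) = 36
c (MAX): max(-50, -2) = -2
Alpha (MIN): min(21, 36, -2) = -2
MAX prefers the higher value; Beta=-32, Alpha=-2. Alpha is better since -2 > -32.

Alpha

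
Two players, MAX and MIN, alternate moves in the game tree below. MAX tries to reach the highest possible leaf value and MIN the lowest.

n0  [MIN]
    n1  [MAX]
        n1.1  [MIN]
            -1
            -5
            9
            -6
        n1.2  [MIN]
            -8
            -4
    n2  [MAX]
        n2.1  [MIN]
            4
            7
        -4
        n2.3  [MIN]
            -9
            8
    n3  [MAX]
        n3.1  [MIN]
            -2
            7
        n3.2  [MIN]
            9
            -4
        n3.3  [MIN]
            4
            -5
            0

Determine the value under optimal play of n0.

n1.1 (MIN): min(-1, -5, 9, -6) = -6
n1.2 (MIN): min(-8, -4) = -8
n1 (MAX): max(-6, -8) = -6
n2.1 (MIN): min(4, 7) = 4
n2.3 (MIN): min(-9, 8) = -9
n2 (MAX): max(4, -4, -9) = 4
n3.1 (MIN): min(-2, 7) = -2
n3.2 (MIN): min(9, -4) = -4
n3.3 (MIN): min(4, -5, 0) = -5
n3 (MAX): max(-2, -4, -5) = -2
n0 (MIN): min(-6, 4, -2) = -6

-6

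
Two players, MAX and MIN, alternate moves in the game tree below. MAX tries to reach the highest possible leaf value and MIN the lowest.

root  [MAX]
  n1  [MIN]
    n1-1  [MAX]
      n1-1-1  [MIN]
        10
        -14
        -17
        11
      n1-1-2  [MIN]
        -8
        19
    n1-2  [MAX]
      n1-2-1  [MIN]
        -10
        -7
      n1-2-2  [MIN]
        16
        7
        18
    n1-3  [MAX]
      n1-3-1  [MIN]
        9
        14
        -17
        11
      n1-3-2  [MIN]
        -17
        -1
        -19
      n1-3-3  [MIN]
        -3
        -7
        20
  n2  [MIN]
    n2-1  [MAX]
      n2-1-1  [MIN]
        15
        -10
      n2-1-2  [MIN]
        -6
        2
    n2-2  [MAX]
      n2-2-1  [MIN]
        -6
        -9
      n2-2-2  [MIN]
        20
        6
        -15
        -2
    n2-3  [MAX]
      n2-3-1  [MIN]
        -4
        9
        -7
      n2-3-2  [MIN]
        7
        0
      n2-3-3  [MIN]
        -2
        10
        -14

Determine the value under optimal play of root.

-8

n1-1-1 (MIN): min(10, -14, -17, 11) = -17
n1-1-2 (MIN): min(-8, 19) = -8
n1-1 (MAX): max(-17, -8) = -8
n1-2-1 (MIN): min(-10, -7) = -10
n1-2-2 (MIN): min(16, 7, 18) = 7
n1-2 (MAX): max(-10, 7) = 7
n1-3-1 (MIN): min(9, 14, -17, 11) = -17
n1-3-2 (MIN): min(-17, -1, -19) = -19
n1-3-3 (MIN): min(-3, -7, 20) = -7
n1-3 (MAX): max(-17, -19, -7) = -7
n1 (MIN): min(-8, 7, -7) = -8
n2-1-1 (MIN): min(15, -10) = -10
n2-1-2 (MIN): min(-6, 2) = -6
n2-1 (MAX): max(-10, -6) = -6
n2-2-1 (MIN): min(-6, -9) = -9
n2-2-2 (MIN): min(20, 6, -15, -2) = -15
n2-2 (MAX): max(-9, -15) = -9
n2-3-1 (MIN): min(-4, 9, -7) = -7
n2-3-2 (MIN): min(7, 0) = 0
n2-3-3 (MIN): min(-2, 10, -14) = -14
n2-3 (MAX): max(-7, 0, -14) = 0
n2 (MIN): min(-6, -9, 0) = -9
root (MAX): max(-8, -9) = -8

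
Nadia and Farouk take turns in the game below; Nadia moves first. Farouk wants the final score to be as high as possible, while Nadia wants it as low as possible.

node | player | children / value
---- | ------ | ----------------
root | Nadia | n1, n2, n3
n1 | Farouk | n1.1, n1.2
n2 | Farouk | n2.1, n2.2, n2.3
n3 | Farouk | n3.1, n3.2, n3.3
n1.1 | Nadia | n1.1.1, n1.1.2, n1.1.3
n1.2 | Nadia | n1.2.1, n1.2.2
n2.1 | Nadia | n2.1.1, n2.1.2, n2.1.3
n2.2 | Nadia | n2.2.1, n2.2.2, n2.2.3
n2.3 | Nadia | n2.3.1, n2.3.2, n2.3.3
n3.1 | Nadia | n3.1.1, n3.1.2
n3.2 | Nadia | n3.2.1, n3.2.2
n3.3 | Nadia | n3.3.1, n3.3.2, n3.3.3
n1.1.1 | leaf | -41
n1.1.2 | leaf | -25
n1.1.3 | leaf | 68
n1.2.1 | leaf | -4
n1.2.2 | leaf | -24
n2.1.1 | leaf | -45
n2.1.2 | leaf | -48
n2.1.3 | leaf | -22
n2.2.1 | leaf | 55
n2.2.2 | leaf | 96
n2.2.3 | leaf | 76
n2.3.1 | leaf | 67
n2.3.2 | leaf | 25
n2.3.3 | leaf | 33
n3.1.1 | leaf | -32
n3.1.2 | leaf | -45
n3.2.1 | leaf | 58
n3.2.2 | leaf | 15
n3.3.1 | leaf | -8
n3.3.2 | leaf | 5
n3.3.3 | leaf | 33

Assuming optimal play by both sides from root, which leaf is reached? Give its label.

n1.1 (Nadia): min(-41, -25, 68) = -41
n1.2 (Nadia): min(-4, -24) = -24
n1 (Farouk): max(-41, -24) = -24
n2.1 (Nadia): min(-45, -48, -22) = -48
n2.2 (Nadia): min(55, 96, 76) = 55
n2.3 (Nadia): min(67, 25, 33) = 25
n2 (Farouk): max(-48, 55, 25) = 55
n3.1 (Nadia): min(-32, -45) = -45
n3.2 (Nadia): min(58, 15) = 15
n3.3 (Nadia): min(-8, 5, 33) = -8
n3 (Farouk): max(-45, 15, -8) = 15
root (Nadia): min(-24, 55, 15) = -24
At root, Nadia picks n1 (lowest: -24).
At n1, Farouk picks n1.2 (highest: -24).
At n1.2, Nadia picks n1.2.2 (lowest: -24).
Terminal value -24.

n1.2.2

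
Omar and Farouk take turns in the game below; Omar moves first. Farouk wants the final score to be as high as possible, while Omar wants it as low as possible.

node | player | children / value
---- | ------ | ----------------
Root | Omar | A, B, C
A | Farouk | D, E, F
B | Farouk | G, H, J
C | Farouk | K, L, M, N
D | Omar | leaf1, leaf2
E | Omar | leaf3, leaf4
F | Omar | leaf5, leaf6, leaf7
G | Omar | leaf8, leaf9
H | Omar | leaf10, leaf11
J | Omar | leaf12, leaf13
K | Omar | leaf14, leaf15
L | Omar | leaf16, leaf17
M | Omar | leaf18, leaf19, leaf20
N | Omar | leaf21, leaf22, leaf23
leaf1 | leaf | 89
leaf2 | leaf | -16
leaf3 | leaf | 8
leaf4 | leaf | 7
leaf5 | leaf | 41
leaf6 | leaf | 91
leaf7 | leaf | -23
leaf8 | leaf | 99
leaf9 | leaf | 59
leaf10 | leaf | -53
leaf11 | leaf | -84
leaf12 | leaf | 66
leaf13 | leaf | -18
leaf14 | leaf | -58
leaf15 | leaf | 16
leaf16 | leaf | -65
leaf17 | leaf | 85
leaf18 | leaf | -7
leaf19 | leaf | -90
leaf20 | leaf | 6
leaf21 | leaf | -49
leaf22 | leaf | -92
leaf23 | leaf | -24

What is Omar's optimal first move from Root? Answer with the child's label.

D (Omar): min(89, -16) = -16
E (Omar): min(8, 7) = 7
F (Omar): min(41, 91, -23) = -23
A (Farouk): max(-16, 7, -23) = 7
G (Omar): min(99, 59) = 59
H (Omar): min(-53, -84) = -84
J (Omar): min(66, -18) = -18
B (Farouk): max(59, -84, -18) = 59
K (Omar): min(-58, 16) = -58
L (Omar): min(-65, 85) = -65
M (Omar): min(-7, -90, 6) = -90
N (Omar): min(-49, -92, -24) = -92
C (Farouk): max(-58, -65, -90, -92) = -58
Root (Omar): min(7, 59, -58) = -58
Omar at Root wants the lowest of {A=7, B=59, C=-58}, so chooses C.

C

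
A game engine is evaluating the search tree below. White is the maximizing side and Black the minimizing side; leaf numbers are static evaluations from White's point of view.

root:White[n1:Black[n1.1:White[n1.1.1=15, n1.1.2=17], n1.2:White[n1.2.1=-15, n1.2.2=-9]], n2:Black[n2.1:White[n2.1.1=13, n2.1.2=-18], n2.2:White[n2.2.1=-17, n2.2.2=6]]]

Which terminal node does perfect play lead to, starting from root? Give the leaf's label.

n1.1 (White): max(15, 17) = 17
n1.2 (White): max(-15, -9) = -9
n1 (Black): min(17, -9) = -9
n2.1 (White): max(13, -18) = 13
n2.2 (White): max(-17, 6) = 6
n2 (Black): min(13, 6) = 6
root (White): max(-9, 6) = 6
At root, White picks n2 (highest: 6).
At n2, Black picks n2.2 (lowest: 6).
At n2.2, White picks n2.2.2 (highest: 6).
Terminal value 6.

n2.2.2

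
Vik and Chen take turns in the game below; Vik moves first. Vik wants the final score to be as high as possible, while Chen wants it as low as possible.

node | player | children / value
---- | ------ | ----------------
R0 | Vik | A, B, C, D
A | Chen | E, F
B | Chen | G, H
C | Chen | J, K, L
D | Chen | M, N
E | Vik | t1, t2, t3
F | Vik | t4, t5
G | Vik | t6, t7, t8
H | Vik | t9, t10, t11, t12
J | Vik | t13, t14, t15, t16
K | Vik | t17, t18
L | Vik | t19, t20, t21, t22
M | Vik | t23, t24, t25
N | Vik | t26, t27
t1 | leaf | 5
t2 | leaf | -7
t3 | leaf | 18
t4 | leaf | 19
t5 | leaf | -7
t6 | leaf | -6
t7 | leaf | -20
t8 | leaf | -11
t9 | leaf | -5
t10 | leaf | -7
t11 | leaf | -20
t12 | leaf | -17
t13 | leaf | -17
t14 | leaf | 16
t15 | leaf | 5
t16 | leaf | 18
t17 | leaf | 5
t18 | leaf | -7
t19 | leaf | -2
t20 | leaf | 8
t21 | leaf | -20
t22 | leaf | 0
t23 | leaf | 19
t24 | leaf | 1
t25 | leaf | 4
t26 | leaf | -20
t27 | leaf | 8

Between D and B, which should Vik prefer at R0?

D

M (Vik): max(19, 1, 4) = 19
N (Vik): max(-20, 8) = 8
D (Chen): min(19, 8) = 8
G (Vik): max(-6, -20, -11) = -6
H (Vik): max(-5, -7, -20, -17) = -5
B (Chen): min(-6, -5) = -6
Vik prefers the higher value; D=8, B=-6. D is better since 8 > -6.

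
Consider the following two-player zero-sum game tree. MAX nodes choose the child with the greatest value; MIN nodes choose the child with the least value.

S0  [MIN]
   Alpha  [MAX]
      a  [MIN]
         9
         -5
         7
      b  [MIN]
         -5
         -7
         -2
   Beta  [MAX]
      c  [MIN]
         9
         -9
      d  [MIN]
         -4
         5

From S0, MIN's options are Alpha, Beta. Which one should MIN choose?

Alpha

a (MIN): min(9, -5, 7) = -5
b (MIN): min(-5, -7, -2) = -7
Alpha (MAX): max(-5, -7) = -5
c (MIN): min(9, -9) = -9
d (MIN): min(-4, 5) = -4
Beta (MAX): max(-9, -4) = -4
S0 (MIN): min(-5, -4) = -5
MIN at S0 wants the lowest of {Alpha=-5, Beta=-4}, so chooses Alpha.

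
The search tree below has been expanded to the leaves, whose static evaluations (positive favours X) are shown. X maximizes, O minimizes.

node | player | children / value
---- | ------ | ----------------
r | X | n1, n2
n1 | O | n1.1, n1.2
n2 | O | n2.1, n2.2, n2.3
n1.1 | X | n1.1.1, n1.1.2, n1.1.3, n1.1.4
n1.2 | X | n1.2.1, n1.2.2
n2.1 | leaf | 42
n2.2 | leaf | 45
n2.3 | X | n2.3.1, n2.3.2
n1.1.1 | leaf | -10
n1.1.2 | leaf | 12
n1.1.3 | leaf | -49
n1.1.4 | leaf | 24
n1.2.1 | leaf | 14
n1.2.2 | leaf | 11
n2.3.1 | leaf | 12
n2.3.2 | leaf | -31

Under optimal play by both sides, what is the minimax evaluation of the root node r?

n1.1 (X): max(-10, 12, -49, 24) = 24
n1.2 (X): max(14, 11) = 14
n1 (O): min(24, 14) = 14
n2.3 (X): max(12, -31) = 12
n2 (O): min(42, 45, 12) = 12
r (X): max(14, 12) = 14

14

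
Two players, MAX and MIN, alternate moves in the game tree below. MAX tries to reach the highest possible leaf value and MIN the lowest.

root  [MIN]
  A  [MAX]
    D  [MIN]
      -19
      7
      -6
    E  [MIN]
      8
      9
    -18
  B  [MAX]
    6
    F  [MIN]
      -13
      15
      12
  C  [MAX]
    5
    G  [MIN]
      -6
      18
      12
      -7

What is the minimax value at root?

D (MIN): min(-19, 7, -6) = -19
E (MIN): min(8, 9) = 8
A (MAX): max(-19, 8, -18) = 8
F (MIN): min(-13, 15, 12) = -13
B (MAX): max(6, -13) = 6
G (MIN): min(-6, 18, 12, -7) = -7
C (MAX): max(5, -7) = 5
root (MIN): min(8, 6, 5) = 5

5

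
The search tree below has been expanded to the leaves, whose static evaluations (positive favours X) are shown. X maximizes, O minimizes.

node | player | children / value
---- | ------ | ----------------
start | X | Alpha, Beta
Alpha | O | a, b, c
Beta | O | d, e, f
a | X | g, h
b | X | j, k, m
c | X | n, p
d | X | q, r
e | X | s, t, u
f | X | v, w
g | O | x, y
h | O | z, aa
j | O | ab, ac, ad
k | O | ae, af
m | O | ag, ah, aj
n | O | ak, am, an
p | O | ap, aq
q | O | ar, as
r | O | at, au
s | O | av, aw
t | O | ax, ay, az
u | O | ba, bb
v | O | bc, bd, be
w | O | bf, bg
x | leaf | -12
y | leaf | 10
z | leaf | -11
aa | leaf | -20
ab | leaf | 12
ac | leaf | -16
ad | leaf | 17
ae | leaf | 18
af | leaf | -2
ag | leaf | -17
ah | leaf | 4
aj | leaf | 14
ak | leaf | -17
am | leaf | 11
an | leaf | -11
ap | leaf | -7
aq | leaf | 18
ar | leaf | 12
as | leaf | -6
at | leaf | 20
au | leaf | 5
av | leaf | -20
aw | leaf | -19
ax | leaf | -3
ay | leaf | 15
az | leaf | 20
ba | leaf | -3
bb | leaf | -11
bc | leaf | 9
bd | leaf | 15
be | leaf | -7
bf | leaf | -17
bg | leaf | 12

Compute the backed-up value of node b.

-2

j (O): min(12, -16, 17) = -16
k (O): min(18, -2) = -2
m (O): min(-17, 4, 14) = -17
b (X): max(-16, -2, -17) = -2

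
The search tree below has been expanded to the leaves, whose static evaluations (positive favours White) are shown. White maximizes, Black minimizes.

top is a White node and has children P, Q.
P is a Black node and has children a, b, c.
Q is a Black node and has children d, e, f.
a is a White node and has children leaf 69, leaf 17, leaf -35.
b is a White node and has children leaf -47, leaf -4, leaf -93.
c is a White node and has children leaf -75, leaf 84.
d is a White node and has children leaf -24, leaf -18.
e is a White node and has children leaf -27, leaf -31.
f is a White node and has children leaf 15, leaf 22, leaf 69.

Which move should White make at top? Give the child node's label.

P

a (White): max(69, 17, -35) = 69
b (White): max(-47, -4, -93) = -4
c (White): max(-75, 84) = 84
P (Black): min(69, -4, 84) = -4
d (White): max(-24, -18) = -18
e (White): max(-27, -31) = -27
f (White): max(15, 22, 69) = 69
Q (Black): min(-18, -27, 69) = -27
top (White): max(-4, -27) = -4
White at top wants the highest of {P=-4, Q=-27}, so chooses P.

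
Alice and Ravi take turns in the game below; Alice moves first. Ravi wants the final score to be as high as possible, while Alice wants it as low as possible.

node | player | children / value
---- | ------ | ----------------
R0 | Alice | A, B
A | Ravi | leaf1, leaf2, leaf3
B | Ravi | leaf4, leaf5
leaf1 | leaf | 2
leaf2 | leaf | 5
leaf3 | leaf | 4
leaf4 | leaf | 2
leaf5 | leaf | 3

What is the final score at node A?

A (Ravi): max(2, 5, 4) = 5

5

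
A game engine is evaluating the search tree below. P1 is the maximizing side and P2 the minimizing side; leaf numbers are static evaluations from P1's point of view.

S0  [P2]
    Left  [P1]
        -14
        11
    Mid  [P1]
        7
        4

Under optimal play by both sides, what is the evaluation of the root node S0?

Left (P1): max(-14, 11) = 11
Mid (P1): max(7, 4) = 7
S0 (P2): min(11, 7) = 7

7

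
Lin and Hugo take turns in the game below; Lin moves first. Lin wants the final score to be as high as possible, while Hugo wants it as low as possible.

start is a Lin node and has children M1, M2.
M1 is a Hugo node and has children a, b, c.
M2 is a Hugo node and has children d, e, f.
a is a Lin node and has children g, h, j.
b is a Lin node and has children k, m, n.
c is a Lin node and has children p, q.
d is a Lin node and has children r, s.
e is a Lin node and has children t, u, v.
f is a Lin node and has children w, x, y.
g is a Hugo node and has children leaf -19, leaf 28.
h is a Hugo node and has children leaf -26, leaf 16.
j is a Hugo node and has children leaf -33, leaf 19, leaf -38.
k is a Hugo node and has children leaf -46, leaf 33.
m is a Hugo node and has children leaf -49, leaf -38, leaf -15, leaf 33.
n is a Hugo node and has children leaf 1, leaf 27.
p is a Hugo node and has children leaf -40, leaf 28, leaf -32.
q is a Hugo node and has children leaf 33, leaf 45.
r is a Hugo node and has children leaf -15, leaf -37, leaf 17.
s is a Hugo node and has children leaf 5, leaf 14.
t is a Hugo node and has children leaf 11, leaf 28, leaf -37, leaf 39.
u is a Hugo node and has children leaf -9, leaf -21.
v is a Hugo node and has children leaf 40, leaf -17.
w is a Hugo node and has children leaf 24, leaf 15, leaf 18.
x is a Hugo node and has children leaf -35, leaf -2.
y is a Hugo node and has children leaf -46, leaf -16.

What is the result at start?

-17

g (Hugo): min(-19, 28) = -19
h (Hugo): min(-26, 16) = -26
j (Hugo): min(-33, 19, -38) = -38
a (Lin): max(-19, -26, -38) = -19
k (Hugo): min(-46, 33) = -46
m (Hugo): min(-49, -38, -15, 33) = -49
n (Hugo): min(1, 27) = 1
b (Lin): max(-46, -49, 1) = 1
p (Hugo): min(-40, 28, -32) = -40
q (Hugo): min(33, 45) = 33
c (Lin): max(-40, 33) = 33
M1 (Hugo): min(-19, 1, 33) = -19
r (Hugo): min(-15, -37, 17) = -37
s (Hugo): min(5, 14) = 5
d (Lin): max(-37, 5) = 5
t (Hugo): min(11, 28, -37, 39) = -37
u (Hugo): min(-9, -21) = -21
v (Hugo): min(40, -17) = -17
e (Lin): max(-37, -21, -17) = -17
w (Hugo): min(24, 15, 18) = 15
x (Hugo): min(-35, -2) = -35
y (Hugo): min(-46, -16) = -46
f (Lin): max(15, -35, -46) = 15
M2 (Hugo): min(5, -17, 15) = -17
start (Lin): max(-19, -17) = -17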